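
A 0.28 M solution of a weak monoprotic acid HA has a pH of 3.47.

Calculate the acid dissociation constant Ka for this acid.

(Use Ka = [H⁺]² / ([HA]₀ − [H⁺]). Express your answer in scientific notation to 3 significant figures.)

[H⁺] = 10^(−pH) = 10^(−3.47) = 3.388e-04 M. For HA ⇌ H⁺ + A⁻, Ka = [H⁺][A⁻]/[HA] = [H⁺]² / ([HA]₀ − [H⁺]) = (3.388e-04)² / (0.28 − 3.388e-04) = 4.11e-07.

K_a = 4.11e-07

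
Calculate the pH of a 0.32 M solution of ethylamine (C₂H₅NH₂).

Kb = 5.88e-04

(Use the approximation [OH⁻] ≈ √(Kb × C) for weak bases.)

[OH⁻] = √(Kb × C) = √(5.88e-04 × 0.32) = 1.3717e-02. pOH = 1.86, pH = 14 - pOH

pH = 12.14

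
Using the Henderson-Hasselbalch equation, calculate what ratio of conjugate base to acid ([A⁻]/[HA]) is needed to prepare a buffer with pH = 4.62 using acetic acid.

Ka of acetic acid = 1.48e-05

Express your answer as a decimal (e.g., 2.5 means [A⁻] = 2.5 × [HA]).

pKa = -log(1.48e-05) = 4.8297. pH = pKa + log([A⁻]/[HA]), so log([A⁻]/[HA]) = pH − pKa = 4.62 − 4.8297 = -0.2097. [A⁻]/[HA] = 10^(-0.2097) = 0.617

[A⁻]/[HA] = 0.617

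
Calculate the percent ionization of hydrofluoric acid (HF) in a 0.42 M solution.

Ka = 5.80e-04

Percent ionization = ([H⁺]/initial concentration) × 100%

Using Ka equilibrium: x² + Ka×x - Ka×C = 0. Solving: [H⁺] = 1.5320e-02. Percent = (1.5320e-02/0.42) × 100

Percent ionization = 3.65%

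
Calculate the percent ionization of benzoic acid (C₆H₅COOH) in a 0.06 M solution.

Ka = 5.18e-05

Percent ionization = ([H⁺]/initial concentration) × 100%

Using Ka equilibrium: x² + Ka×x - Ka×C = 0. Solving: [H⁺] = 1.7372e-03. Percent = (1.7372e-03/0.06) × 100

Percent ionization = 2.9%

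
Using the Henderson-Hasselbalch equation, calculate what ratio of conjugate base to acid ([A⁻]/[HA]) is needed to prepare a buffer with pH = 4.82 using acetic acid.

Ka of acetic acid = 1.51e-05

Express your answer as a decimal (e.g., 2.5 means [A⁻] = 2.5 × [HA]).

pKa = -log(1.51e-05) = 4.8210. pH = pKa + log([A⁻]/[HA]), so log([A⁻]/[HA]) = pH − pKa = 4.82 − 4.8210 = -0.0010. [A⁻]/[HA] = 10^(-0.0010) = 0.998

[A⁻]/[HA] = 0.998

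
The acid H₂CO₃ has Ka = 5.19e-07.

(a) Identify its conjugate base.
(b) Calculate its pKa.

(a) The conjugate base is formed by removing one H⁺ from H₂CO₃, giving HCO₃⁻. (b) pKa = -log(Ka) = -log(5.19e-07) = 6.28.

Conjugate base: HCO₃⁻; pK_a = 6.28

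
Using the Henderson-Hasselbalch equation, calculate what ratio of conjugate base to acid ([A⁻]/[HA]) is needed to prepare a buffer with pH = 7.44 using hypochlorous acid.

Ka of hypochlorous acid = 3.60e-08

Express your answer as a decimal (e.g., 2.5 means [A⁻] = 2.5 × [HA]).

pKa = -log(3.60e-08) = 7.4437. pH = pKa + log([A⁻]/[HA]), so log([A⁻]/[HA]) = pH − pKa = 7.44 − 7.4437 = -0.0037. [A⁻]/[HA] = 10^(-0.0037) = 0.992

[A⁻]/[HA] = 0.992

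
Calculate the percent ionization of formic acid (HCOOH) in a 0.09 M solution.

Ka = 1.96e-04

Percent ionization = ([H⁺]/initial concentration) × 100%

Using Ka equilibrium: x² + Ka×x - Ka×C = 0. Solving: [H⁺] = 4.1031e-03. Percent = (4.1031e-03/0.09) × 100

Percent ionization = 4.56%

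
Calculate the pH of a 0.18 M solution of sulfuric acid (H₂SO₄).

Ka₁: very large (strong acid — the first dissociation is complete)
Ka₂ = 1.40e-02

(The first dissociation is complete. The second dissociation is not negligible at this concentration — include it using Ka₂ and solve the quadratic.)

First dissociation is complete: [H⁺]₀ = [HSO₄⁻]₀ = C = 0.18 M. Second dissociation HSO₄⁻ ⇌ H⁺ + SO₄²⁻: let x = [SO₄²⁻]. Ka₂ = (C + x)·x / (C − x) = 1.40e-02 → x² + (C + Ka₂)·x − Ka₂·C = 0 → x² + 0.19400·x − 2.520e-03 = 0. x = (−0.19400 + √(0.19400² + 4 × 2.520e-03)) / 2 = 1.2220e-02 M. [H⁺] = C + x = 0.18 + 1.2220e-02 = 1.9222e-01 M. pH = -log(1.9222e-01) = 0.72.

pH = 0.72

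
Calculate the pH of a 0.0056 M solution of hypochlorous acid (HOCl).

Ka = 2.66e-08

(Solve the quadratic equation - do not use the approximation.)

x² + Ka×x - Ka×C = 0. Using quadratic formula: [H⁺] = 1.2192e-05

pH = 4.91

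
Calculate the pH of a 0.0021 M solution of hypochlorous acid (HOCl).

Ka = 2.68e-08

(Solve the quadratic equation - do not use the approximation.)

x² + Ka×x - Ka×C = 0. Using quadratic formula: [H⁺] = 7.4886e-06

pH = 5.13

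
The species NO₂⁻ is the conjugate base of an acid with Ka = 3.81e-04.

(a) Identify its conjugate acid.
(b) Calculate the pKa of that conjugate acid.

(a) The conjugate acid is formed by adding one H⁺ to NO₂⁻, giving HNO₂. (b) pKa = -log(Ka) = -log(3.81e-04) = 3.42.

Conjugate acid: HNO₂; pK_a = 3.42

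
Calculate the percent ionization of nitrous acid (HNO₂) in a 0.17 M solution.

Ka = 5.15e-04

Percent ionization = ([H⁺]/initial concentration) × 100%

Using Ka equilibrium: x² + Ka×x - Ka×C = 0. Solving: [H⁺] = 9.1029e-03. Percent = (9.1029e-03/0.17) × 100

Percent ionization = 5.35%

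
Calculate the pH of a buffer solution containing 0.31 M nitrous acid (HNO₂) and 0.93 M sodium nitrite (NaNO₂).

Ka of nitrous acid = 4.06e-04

pKa = -log(4.06e-04) = 3.39. pH = pKa + log([A⁻]/[HA]) = 3.39 + log(0.93/0.31)

pH = 3.87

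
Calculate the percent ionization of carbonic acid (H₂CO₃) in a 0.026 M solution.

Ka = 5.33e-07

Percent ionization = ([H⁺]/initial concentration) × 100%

Using Ka equilibrium: x² + Ka×x - Ka×C = 0. Solving: [H⁺] = 1.1745e-04. Percent = (1.1745e-04/0.026) × 100

Percent ionization = 0.452%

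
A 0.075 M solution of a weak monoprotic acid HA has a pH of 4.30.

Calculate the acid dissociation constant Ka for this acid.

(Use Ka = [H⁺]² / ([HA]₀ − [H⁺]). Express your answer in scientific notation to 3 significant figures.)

[H⁺] = 10^(−pH) = 10^(−4.30) = 5.012e-05 M. For HA ⇌ H⁺ + A⁻, Ka = [H⁺][A⁻]/[HA] = [H⁺]² / ([HA]₀ − [H⁺]) = (5.012e-05)² / (0.075 − 5.012e-05) = 3.35e-08.

K_a = 3.35e-08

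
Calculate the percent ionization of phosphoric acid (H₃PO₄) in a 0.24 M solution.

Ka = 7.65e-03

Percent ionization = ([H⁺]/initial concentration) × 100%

Using Ka equilibrium: x² + Ka×x - Ka×C = 0. Solving: [H⁺] = 3.9194e-02. Percent = (3.9194e-02/0.24) × 100

Percent ionization = 16.3%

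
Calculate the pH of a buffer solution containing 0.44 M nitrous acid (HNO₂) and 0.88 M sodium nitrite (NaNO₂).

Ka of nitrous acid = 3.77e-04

pKa = -log(3.77e-04) = 3.42. pH = pKa + log([A⁻]/[HA]) = 3.42 + log(0.88/0.44)

pH = 3.72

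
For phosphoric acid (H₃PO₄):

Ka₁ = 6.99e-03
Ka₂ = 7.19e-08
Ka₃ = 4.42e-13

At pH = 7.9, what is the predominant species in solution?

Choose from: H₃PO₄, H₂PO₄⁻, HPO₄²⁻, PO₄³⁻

pKa₁ = 2.16, pKa₂ = 7.14, pKa₃ = 12.35. For a polyprotic acid the predominant species crosses at each pKa: below pKa_n the protonated form dominates, above it the deprotonated form does. At pH = 7.9, the predominant species is HPO₄²⁻.

HPO₄²⁻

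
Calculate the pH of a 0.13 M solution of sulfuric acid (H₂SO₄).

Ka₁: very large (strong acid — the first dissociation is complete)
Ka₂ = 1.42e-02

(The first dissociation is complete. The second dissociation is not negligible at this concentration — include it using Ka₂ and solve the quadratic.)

First dissociation is complete: [H⁺]₀ = [HSO₄⁻]₀ = C = 0.13 M. Second dissociation HSO₄⁻ ⇌ H⁺ + SO₄²⁻: let x = [SO₄²⁻]. Ka₂ = (C + x)·x / (C − x) = 1.42e-02 → x² + (C + Ka₂)·x − Ka₂·C = 0 → x² + 0.14420·x − 1.846e-03 = 0. x = (−0.14420 + √(0.14420² + 4 × 1.846e-03)) / 2 = 1.1831e-02 M. [H⁺] = C + x = 0.13 + 1.1831e-02 = 1.4183e-01 M. pH = -log(1.4183e-01) = 0.85.

pH = 0.85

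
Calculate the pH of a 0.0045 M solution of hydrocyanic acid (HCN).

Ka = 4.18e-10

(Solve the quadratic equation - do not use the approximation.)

x² + Ka×x - Ka×C = 0. Using quadratic formula: [H⁺] = 1.3713e-06

pH = 5.86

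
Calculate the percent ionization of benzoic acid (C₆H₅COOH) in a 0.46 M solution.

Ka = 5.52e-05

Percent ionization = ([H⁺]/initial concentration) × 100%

Using Ka equilibrium: x² + Ka×x - Ka×C = 0. Solving: [H⁺] = 5.0115e-03. Percent = (5.0115e-03/0.46) × 100

Percent ionization = 1.09%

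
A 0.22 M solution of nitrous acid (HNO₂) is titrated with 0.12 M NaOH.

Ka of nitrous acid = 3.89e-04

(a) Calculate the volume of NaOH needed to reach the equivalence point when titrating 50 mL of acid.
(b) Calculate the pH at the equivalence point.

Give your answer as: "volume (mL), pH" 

moles acid = 0.22 × 50/1000 = 0.011 mol; V_base = moles/0.12 × 1000 = 91.7 mL. At equivalence only the conjugate base is present: [A⁻] = 0.011/0.142 = 7.7647e-02 M. Kb = Kw/Ka = 2.57e-11; [OH⁻] = √(Kb × [A⁻]) = 1.4128e-06; pOH = 5.85; pH = 14 - pOH = 8.15.

V = 91.7 mL, pH = 8.15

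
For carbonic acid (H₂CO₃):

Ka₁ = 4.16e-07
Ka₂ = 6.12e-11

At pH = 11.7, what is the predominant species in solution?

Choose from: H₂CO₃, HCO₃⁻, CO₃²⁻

pKa₁ = 6.38, pKa₂ = 10.21. For a polyprotic acid the predominant species crosses at each pKa: below pKa_n the protonated form dominates, above it the deprotonated form does. At pH = 11.7, the predominant species is CO₃²⁻.

CO₃²⁻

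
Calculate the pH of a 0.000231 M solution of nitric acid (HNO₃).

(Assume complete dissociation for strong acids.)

[H⁺] = 0.000231 M for strong acid. pH = -log[H⁺] = -log(0.000231)

pH = 3.64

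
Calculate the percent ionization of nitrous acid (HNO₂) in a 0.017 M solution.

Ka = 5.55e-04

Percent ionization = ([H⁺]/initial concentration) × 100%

Using Ka equilibrium: x² + Ka×x - Ka×C = 0. Solving: [H⁺] = 2.8067e-03. Percent = (2.8067e-03/0.017) × 100

Percent ionization = 16.5%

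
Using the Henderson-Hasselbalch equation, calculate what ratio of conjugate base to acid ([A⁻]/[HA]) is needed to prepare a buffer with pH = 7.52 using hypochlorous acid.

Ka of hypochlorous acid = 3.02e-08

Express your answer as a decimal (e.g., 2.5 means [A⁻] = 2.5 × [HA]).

pKa = -log(3.02e-08) = 7.5200. pH = pKa + log([A⁻]/[HA]), so log([A⁻]/[HA]) = pH − pKa = 7.52 − 7.5200 = 0.0000. [A⁻]/[HA] = 10^(0.0000) = 1.00

[A⁻]/[HA] = 1.00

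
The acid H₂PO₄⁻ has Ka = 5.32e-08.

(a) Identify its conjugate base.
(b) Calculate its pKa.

(a) The conjugate base is formed by removing one H⁺ from H₂PO₄⁻, giving HPO₄²⁻. (b) pKa = -log(Ka) = -log(5.32e-08) = 7.27.

Conjugate base: HPO₄²⁻; pK_a = 7.27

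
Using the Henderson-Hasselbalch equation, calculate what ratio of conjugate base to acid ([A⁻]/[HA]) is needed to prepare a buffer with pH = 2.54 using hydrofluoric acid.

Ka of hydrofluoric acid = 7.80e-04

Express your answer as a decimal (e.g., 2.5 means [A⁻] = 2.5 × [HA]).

pKa = -log(7.80e-04) = 3.1079. pH = pKa + log([A⁻]/[HA]), so log([A⁻]/[HA]) = pH − pKa = 2.54 − 3.1079 = -0.5679. [A⁻]/[HA] = 10^(-0.5679) = 0.270

[A⁻]/[HA] = 0.270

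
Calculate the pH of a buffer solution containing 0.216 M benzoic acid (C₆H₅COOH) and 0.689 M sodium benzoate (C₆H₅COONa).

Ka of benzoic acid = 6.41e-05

pKa = -log(6.41e-05) = 4.19. pH = pKa + log([A⁻]/[HA]) = 4.19 + log(0.689/0.216)

pH = 4.70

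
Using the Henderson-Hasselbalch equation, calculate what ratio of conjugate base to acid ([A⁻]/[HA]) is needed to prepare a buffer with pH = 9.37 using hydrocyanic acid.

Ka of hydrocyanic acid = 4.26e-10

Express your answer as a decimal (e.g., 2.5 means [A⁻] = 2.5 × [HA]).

pKa = -log(4.26e-10) = 9.3706. pH = pKa + log([A⁻]/[HA]), so log([A⁻]/[HA]) = pH − pKa = 9.37 − 9.3706 = -0.0006. [A⁻]/[HA] = 10^(-0.0006) = 0.999

[A⁻]/[HA] = 0.999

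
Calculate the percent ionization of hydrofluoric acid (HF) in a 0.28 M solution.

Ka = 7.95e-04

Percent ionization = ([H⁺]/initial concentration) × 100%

Using Ka equilibrium: x² + Ka×x - Ka×C = 0. Solving: [H⁺] = 1.4528e-02. Percent = (1.4528e-02/0.28) × 100

Percent ionization = 5.19%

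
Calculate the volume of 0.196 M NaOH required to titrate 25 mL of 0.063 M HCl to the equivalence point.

At equivalence: moles acid = moles base. moles HCl = 0.063 × 25/1000 = 0.001575 mol. V_base = moles / 0.196 × 1000 = 8.0 mL.

V_{base} = 8.0 mL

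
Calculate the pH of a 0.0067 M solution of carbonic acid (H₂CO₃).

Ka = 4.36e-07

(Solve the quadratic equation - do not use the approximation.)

x² + Ka×x - Ka×C = 0. Using quadratic formula: [H⁺] = 5.3831e-05

pH = 4.27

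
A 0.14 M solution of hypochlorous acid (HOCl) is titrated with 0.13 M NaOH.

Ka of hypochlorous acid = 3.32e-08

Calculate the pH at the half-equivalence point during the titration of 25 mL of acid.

At half-equivalence [HA] = [A⁻], so Henderson-Hasselbalch gives pH = pKa = -log(3.32e-08) = 7.48.

pH = pKa = 7.48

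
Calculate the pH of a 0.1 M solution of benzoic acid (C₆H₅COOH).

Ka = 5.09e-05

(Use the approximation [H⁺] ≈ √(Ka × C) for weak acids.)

[H⁺] = √(Ka × C) = √(5.09e-05 × 0.1) = 2.2561e-03. pH = -log(2.2561e-03)

pH = 2.65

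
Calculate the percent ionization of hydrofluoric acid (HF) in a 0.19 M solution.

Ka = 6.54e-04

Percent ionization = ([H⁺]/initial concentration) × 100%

Using Ka equilibrium: x² + Ka×x - Ka×C = 0. Solving: [H⁺] = 1.0825e-02. Percent = (1.0825e-02/0.19) × 100

Percent ionization = 5.7%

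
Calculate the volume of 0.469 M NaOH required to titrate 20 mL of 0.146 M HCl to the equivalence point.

At equivalence: moles acid = moles base. moles HCl = 0.146 × 20/1000 = 0.00292 mol. V_base = moles / 0.469 × 1000 = 6.2 mL.

V_{base} = 6.2 mL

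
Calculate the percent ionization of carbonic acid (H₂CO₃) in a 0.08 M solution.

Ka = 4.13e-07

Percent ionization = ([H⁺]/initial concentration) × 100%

Using Ka equilibrium: x² + Ka×x - Ka×C = 0. Solving: [H⁺] = 1.8156e-04. Percent = (1.8156e-04/0.08) × 100

Percent ionization = 0.227%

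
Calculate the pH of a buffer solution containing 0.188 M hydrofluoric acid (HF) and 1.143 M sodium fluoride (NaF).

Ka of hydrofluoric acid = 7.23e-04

pKa = -log(7.23e-04) = 3.14. pH = pKa + log([A⁻]/[HA]) = 3.14 + log(1.143/0.188)

pH = 3.92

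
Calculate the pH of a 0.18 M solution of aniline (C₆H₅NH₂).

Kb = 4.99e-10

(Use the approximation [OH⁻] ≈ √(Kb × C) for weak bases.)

[OH⁻] = √(Kb × C) = √(4.99e-10 × 0.18) = 9.4773e-06. pOH = 5.02, pH = 14 - pOH

pH = 8.98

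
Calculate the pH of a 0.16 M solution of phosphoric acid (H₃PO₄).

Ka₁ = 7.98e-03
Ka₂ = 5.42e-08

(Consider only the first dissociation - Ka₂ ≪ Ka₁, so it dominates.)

First dissociation dominates. From Ka₁ = [H⁺][HA⁻]/[H₂A], x² + Ka₁·x − Ka₁·C = 0 with C = 0.16 M and Ka₁ = 7.98e-03. Solving: [H⁺] = (−Ka₁ + √(Ka₁² + 4·Ka₁·C)) / 2 = 3.1964e-02 M. pH = -log(3.1964e-02) = 1.50.

pH = 1.50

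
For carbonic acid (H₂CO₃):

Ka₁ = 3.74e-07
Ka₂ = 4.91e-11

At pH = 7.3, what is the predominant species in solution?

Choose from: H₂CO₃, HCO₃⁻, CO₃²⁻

pKa₁ = 6.43, pKa₂ = 10.31. For a polyprotic acid the predominant species crosses at each pKa: below pKa_n the protonated form dominates, above it the deprotonated form does. At pH = 7.3, the predominant species is HCO₃⁻.

HCO₃⁻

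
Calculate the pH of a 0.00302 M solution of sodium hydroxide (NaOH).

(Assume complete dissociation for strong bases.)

[OH⁻] = 0.00302 M for strong base. pOH = -log[OH⁻] = 2.52, pH = 14 - pOH

pH = 11.48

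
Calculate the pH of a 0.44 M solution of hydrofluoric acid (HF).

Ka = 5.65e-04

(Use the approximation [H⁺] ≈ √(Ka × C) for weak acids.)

[H⁺] = √(Ka × C) = √(5.65e-04 × 0.44) = 1.5767e-02. pH = -log(1.5767e-02)

pH = 1.80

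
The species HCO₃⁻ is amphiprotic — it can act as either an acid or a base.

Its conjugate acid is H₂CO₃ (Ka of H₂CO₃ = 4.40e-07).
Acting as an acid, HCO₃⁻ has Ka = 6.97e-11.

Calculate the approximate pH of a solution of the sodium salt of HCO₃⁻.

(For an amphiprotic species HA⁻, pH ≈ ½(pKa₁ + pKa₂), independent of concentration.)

pKa₁ = -log(4.40e-07) = 6.36; pKa₂ = -log(6.97e-11) = 10.16. For an amphiprotic species, pH ≈ ½(pKa₁ + pKa₂) = ½(6.36 + 10.16) = 8.26.

pH = 8.26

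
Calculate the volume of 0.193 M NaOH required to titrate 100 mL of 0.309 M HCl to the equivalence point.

At equivalence: moles acid = moles base. moles HCl = 0.309 × 100/1000 = 0.0309 mol. V_base = moles / 0.193 × 1000 = 160.1 mL.

V_{base} = 160.1 mL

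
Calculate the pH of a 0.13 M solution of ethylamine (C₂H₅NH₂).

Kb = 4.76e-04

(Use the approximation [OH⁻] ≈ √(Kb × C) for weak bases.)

[OH⁻] = √(Kb × C) = √(4.76e-04 × 0.13) = 7.8664e-03. pOH = 2.10, pH = 14 - pOH

pH = 11.90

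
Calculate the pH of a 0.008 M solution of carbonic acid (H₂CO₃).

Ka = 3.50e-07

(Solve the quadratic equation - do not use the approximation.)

x² + Ka×x - Ka×C = 0. Using quadratic formula: [H⁺] = 5.2740e-05

pH = 4.28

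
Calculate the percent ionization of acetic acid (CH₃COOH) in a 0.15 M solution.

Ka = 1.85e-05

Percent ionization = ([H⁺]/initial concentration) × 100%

Using Ka equilibrium: x² + Ka×x - Ka×C = 0. Solving: [H⁺] = 1.6566e-03. Percent = (1.6566e-03/0.15) × 100

Percent ionization = 1.1%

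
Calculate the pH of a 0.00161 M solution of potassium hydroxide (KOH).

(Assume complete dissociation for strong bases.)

[OH⁻] = 0.00161 M for strong base. pOH = -log[OH⁻] = 2.79, pH = 14 - pOH

pH = 11.21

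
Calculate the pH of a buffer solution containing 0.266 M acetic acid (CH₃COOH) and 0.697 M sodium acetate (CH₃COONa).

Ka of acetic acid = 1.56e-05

pKa = -log(1.56e-05) = 4.81. pH = pKa + log([A⁻]/[HA]) = 4.81 + log(0.697/0.266)

pH = 5.23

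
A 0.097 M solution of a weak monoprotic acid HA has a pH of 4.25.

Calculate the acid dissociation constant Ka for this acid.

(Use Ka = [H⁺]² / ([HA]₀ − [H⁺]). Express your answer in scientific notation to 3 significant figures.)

[H⁺] = 10^(−pH) = 10^(−4.25) = 5.623e-05 M. For HA ⇌ H⁺ + A⁻, Ka = [H⁺][A⁻]/[HA] = [H⁺]² / ([HA]₀ − [H⁺]) = (5.623e-05)² / (0.097 − 5.623e-05) = 3.26e-08.

K_a = 3.26e-08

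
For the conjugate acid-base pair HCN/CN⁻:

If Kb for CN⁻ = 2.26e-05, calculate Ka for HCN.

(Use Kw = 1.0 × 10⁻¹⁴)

For a conjugate pair Ka × Kb = Kw, so Ka = Kw/Kb = 1.0 × 10⁻¹⁴ / 2.26e-05 = 4.42e-10.

K_a = 4.42e-10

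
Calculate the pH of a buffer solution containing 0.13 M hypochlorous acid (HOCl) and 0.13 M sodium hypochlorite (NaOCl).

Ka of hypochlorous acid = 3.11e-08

pKa = -log(3.11e-08) = 7.51. pH = pKa + log([A⁻]/[HA]) = 7.51 + log(0.13/0.13)

pH = 7.51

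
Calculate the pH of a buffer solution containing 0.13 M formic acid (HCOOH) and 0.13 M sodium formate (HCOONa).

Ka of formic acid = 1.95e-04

pKa = -log(1.95e-04) = 3.71. pH = pKa + log([A⁻]/[HA]) = 3.71 + log(0.13/0.13)

pH = 3.71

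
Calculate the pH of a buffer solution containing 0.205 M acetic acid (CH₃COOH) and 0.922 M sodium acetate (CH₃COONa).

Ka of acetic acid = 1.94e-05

pKa = -log(1.94e-05) = 4.71. pH = pKa + log([A⁻]/[HA]) = 4.71 + log(0.922/0.205)

pH = 5.37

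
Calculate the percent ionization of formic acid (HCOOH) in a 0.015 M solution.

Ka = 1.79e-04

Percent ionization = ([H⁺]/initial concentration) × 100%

Using Ka equilibrium: x² + Ka×x - Ka×C = 0. Solving: [H⁺] = 1.5515e-03. Percent = (1.5515e-03/0.015) × 100

Percent ionization = 10.3%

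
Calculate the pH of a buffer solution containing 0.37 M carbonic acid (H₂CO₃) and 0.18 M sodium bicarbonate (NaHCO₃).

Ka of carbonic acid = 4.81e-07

pKa = -log(4.81e-07) = 6.32. pH = pKa + log([A⁻]/[HA]) = 6.32 + log(0.18/0.37)

pH = 6.00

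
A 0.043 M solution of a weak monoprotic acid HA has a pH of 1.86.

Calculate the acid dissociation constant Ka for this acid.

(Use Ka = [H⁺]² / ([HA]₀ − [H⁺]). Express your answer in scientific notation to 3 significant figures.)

[H⁺] = 10^(−pH) = 10^(−1.86) = 1.380e-02 M. For HA ⇌ H⁺ + A⁻, Ka = [H⁺][A⁻]/[HA] = [H⁺]² / ([HA]₀ − [H⁺]) = (1.380e-02)² / (0.043 − 1.380e-02) = 6.53e-03.

K_a = 6.53e-03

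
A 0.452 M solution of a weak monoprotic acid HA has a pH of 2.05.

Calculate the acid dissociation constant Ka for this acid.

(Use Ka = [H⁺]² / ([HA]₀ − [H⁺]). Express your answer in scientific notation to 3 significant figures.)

[H⁺] = 10^(−pH) = 10^(−2.05) = 8.913e-03 M. For HA ⇌ H⁺ + A⁻, Ka = [H⁺][A⁻]/[HA] = [H⁺]² / ([HA]₀ − [H⁺]) = (8.913e-03)² / (0.452 − 8.913e-03) = 1.79e-04.

K_a = 1.79e-04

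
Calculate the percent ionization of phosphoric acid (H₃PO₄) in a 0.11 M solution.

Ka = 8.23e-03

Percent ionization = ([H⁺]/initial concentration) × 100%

Using Ka equilibrium: x² + Ka×x - Ka×C = 0. Solving: [H⁺] = 2.6253e-02. Percent = (2.6253e-02/0.11) × 100

Percent ionization = 23.9%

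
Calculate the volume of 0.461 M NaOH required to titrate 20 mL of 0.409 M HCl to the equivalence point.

At equivalence: moles acid = moles base. moles HCl = 0.409 × 20/1000 = 0.00818 mol. V_base = moles / 0.461 × 1000 = 17.7 mL.

V_{base} = 17.7 mL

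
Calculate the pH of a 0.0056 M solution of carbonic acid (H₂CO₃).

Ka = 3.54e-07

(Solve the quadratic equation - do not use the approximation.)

x² + Ka×x - Ka×C = 0. Using quadratic formula: [H⁺] = 4.4348e-05

pH = 4.35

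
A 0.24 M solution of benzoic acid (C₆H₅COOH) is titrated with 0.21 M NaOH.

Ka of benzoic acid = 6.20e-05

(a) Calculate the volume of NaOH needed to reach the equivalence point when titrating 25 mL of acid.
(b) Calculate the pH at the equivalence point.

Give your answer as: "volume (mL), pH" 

moles acid = 0.24 × 25/1000 = 0.006 mol; V_base = moles/0.21 × 1000 = 28.6 mL. At equivalence only the conjugate base is present: [A⁻] = 0.006/0.054 = 1.1200e-01 M. Kb = Kw/Ka = 1.61e-10; [OH⁻] = √(Kb × [A⁻]) = 4.2502e-06; pOH = 5.37; pH = 14 - pOH = 8.63.

V = 28.6 mL, pH = 8.63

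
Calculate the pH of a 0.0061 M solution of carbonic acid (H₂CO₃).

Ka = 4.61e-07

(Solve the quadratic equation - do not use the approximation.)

x² + Ka×x - Ka×C = 0. Using quadratic formula: [H⁺] = 5.2799e-05

pH = 4.28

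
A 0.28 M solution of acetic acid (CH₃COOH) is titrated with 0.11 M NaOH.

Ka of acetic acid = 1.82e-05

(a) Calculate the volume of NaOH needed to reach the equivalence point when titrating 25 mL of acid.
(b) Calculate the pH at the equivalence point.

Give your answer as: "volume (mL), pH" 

moles acid = 0.28 × 25/1000 = 0.007 mol; V_base = moles/0.11 × 1000 = 63.6 mL. At equivalence only the conjugate base is present: [A⁻] = 0.007/0.089 = 7.8974e-02 M. Kb = Kw/Ka = 5.49e-10; [OH⁻] = √(Kb × [A⁻]) = 6.5873e-06; pOH = 5.18; pH = 14 - pOH = 8.82.

V = 63.6 mL, pH = 8.82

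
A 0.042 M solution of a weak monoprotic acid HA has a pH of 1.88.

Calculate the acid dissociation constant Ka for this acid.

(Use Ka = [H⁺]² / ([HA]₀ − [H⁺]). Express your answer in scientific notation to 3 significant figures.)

[H⁺] = 10^(−pH) = 10^(−1.88) = 1.318e-02 M. For HA ⇌ H⁺ + A⁻, Ka = [H⁺][A⁻]/[HA] = [H⁺]² / ([HA]₀ − [H⁺]) = (1.318e-02)² / (0.042 − 1.318e-02) = 6.03e-03.

K_a = 6.03e-03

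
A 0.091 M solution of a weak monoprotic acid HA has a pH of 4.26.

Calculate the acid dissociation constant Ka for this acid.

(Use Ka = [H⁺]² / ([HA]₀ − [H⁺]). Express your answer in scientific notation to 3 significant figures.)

[H⁺] = 10^(−pH) = 10^(−4.26) = 5.495e-05 M. For HA ⇌ H⁺ + A⁻, Ka = [H⁺][A⁻]/[HA] = [H⁺]² / ([HA]₀ − [H⁺]) = (5.495e-05)² / (0.091 − 5.495e-05) = 3.32e-08.

K_a = 3.32e-08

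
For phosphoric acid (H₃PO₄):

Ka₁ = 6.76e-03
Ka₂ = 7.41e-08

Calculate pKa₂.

pKa₂ = -log(Ka₂) = -log(7.41e-08) = 7.13.

pK_{a2} = 7.13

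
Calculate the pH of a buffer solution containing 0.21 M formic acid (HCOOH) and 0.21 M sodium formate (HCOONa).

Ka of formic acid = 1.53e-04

pKa = -log(1.53e-04) = 3.82. pH = pKa + log([A⁻]/[HA]) = 3.82 + log(0.21/0.21)

pH = 3.82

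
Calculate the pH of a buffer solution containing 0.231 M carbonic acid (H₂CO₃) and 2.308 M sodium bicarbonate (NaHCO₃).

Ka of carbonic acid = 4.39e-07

pKa = -log(4.39e-07) = 6.36. pH = pKa + log([A⁻]/[HA]) = 6.36 + log(2.308/0.231)

pH = 7.36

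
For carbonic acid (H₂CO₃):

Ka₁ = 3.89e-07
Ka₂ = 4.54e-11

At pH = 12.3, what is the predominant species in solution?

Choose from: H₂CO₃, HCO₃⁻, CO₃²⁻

pKa₁ = 6.41, pKa₂ = 10.34. For a polyprotic acid the predominant species crosses at each pKa: below pKa_n the protonated form dominates, above it the deprotonated form does. At pH = 12.3, the predominant species is CO₃²⁻.

CO₃²⁻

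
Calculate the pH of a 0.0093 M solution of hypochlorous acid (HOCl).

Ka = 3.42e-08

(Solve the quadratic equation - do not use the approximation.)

x² + Ka×x - Ka×C = 0. Using quadratic formula: [H⁺] = 1.7817e-05

pH = 4.75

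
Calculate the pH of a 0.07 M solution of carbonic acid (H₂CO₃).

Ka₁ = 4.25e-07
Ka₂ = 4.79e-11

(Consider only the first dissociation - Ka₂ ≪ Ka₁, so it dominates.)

First dissociation dominates. From Ka₁ = [H⁺][HA⁻]/[H₂A], x² + Ka₁·x − Ka₁·C = 0 with C = 0.07 M and Ka₁ = 4.25e-07. Solving: [H⁺] = (−Ka₁ + √(Ka₁² + 4·Ka₁·C)) / 2 = 1.7227e-04 M. pH = -log(1.7227e-04) = 3.76.

pH = 3.76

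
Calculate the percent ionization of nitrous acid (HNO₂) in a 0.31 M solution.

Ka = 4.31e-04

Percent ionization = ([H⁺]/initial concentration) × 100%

Using Ka equilibrium: x² + Ka×x - Ka×C = 0. Solving: [H⁺] = 1.1345e-02. Percent = (1.1345e-02/0.31) × 100

Percent ionization = 3.66%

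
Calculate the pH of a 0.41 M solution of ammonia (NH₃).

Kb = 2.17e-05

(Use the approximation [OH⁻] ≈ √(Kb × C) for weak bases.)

[OH⁻] = √(Kb × C) = √(2.17e-05 × 0.41) = 2.9828e-03. pOH = 2.53, pH = 14 - pOH

pH = 11.47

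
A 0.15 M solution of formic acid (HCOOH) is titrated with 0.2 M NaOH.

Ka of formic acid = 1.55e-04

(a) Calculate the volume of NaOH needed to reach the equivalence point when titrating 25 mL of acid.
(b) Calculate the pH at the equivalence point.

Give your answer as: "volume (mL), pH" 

moles acid = 0.15 × 25/1000 = 0.00375 mol; V_base = moles/0.2 × 1000 = 18.8 mL. At equivalence only the conjugate base is present: [A⁻] = 0.00375/0.044 = 8.5714e-02 M. Kb = Kw/Ka = 6.45e-11; [OH⁻] = √(Kb × [A⁻]) = 2.3516e-06; pOH = 5.63; pH = 14 - pOH = 8.37.

V = 18.8 mL, pH = 8.37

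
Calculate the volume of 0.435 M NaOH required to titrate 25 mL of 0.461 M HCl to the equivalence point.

At equivalence: moles acid = moles base. moles HCl = 0.461 × 25/1000 = 0.01153 mol. V_base = moles / 0.435 × 1000 = 26.5 mL.

V_{base} = 26.5 mL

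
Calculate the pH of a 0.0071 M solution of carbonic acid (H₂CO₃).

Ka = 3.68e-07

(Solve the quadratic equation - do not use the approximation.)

x² + Ka×x - Ka×C = 0. Using quadratic formula: [H⁺] = 5.0932e-05

pH = 4.29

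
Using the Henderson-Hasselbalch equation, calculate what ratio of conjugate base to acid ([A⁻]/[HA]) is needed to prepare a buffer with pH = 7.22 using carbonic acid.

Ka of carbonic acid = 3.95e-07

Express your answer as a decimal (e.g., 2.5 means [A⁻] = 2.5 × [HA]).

pKa = -log(3.95e-07) = 6.4034. pH = pKa + log([A⁻]/[HA]), so log([A⁻]/[HA]) = pH − pKa = 7.22 − 6.4034 = 0.8166. [A⁻]/[HA] = 10^(0.8166) = 6.56

[A⁻]/[HA] = 6.56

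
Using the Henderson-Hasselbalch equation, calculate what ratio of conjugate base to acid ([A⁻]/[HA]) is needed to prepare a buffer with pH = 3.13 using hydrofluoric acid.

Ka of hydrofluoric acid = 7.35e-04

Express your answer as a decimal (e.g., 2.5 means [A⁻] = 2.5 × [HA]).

pKa = -log(7.35e-04) = 3.1337. pH = pKa + log([A⁻]/[HA]), so log([A⁻]/[HA]) = pH − pKa = 3.13 − 3.1337 = -0.0037. [A⁻]/[HA] = 10^(-0.0037) = 0.991

[A⁻]/[HA] = 0.991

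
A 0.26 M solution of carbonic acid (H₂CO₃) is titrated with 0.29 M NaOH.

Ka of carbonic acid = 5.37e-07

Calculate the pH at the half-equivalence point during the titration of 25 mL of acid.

At half-equivalence [HA] = [A⁻], so Henderson-Hasselbalch gives pH = pKa = -log(5.37e-07) = 6.27.

pH = pKa = 6.27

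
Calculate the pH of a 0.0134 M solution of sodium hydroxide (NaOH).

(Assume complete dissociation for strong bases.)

[OH⁻] = 0.0134 M for strong base. pOH = -log[OH⁻] = 1.87, pH = 14 - pOH

pH = 12.13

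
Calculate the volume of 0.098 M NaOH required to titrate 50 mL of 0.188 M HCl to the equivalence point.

At equivalence: moles acid = moles base. moles HCl = 0.188 × 50/1000 = 0.0094 mol. V_base = moles / 0.098 × 1000 = 95.9 mL.

V_{base} = 95.9 mL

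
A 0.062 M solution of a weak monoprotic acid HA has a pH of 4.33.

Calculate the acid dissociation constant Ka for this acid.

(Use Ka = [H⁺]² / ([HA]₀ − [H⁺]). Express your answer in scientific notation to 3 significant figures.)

[H⁺] = 10^(−pH) = 10^(−4.33) = 4.677e-05 M. For HA ⇌ H⁺ + A⁻, Ka = [H⁺][A⁻]/[HA] = [H⁺]² / ([HA]₀ − [H⁺]) = (4.677e-05)² / (0.062 − 4.677e-05) = 3.53e-08.

K_a = 3.53e-08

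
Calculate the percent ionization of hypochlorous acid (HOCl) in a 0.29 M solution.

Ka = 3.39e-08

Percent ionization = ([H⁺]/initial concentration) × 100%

Using Ka equilibrium: x² + Ka×x - Ka×C = 0. Solving: [H⁺] = 9.9134e-05. Percent = (9.9134e-05/0.29) × 100

Percent ionization = 0.0342%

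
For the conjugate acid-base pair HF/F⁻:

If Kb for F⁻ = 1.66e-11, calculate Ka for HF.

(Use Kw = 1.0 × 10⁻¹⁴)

For a conjugate pair Ka × Kb = Kw, so Ka = Kw/Kb = 1.0 × 10⁻¹⁴ / 1.66e-11 = 6.02e-04.

K_a = 6.02e-04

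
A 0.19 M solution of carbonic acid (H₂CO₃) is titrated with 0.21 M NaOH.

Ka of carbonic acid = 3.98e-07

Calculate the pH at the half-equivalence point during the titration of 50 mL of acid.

At half-equivalence [HA] = [A⁻], so Henderson-Hasselbalch gives pH = pKa = -log(3.98e-07) = 6.40.

pH = pKa = 6.40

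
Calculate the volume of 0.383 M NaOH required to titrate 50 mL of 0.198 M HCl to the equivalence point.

At equivalence: moles acid = moles base. moles HCl = 0.198 × 50/1000 = 0.0099 mol. V_base = moles / 0.383 × 1000 = 25.8 mL.

V_{base} = 25.8 mL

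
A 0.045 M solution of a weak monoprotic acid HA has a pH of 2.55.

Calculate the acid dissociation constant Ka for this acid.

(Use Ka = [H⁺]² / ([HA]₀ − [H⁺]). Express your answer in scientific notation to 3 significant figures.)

[H⁺] = 10^(−pH) = 10^(−2.55) = 2.818e-03 M. For HA ⇌ H⁺ + A⁻, Ka = [H⁺][A⁻]/[HA] = [H⁺]² / ([HA]₀ − [H⁺]) = (2.818e-03)² / (0.045 − 2.818e-03) = 1.88e-04.

K_a = 1.88e-04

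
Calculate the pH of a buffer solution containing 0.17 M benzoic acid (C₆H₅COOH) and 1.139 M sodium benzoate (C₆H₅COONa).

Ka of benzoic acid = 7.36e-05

pKa = -log(7.36e-05) = 4.13. pH = pKa + log([A⁻]/[HA]) = 4.13 + log(1.139/0.17)

pH = 4.96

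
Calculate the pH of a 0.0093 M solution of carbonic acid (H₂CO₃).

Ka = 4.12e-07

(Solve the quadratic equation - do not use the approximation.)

x² + Ka×x - Ka×C = 0. Using quadratic formula: [H⁺] = 6.1694e-05

pH = 4.21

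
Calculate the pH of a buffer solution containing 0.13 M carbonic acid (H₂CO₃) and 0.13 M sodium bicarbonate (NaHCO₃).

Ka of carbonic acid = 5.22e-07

pKa = -log(5.22e-07) = 6.28. pH = pKa + log([A⁻]/[HA]) = 6.28 + log(0.13/0.13)

pH = 6.28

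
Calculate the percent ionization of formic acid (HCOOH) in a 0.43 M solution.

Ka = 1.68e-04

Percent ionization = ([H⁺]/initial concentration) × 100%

Using Ka equilibrium: x² + Ka×x - Ka×C = 0. Solving: [H⁺] = 8.4158e-03. Percent = (8.4158e-03/0.43) × 100

Percent ionization = 1.96%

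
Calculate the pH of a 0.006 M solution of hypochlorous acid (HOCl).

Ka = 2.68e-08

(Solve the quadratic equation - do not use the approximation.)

x² + Ka×x - Ka×C = 0. Using quadratic formula: [H⁺] = 1.2667e-05

pH = 4.90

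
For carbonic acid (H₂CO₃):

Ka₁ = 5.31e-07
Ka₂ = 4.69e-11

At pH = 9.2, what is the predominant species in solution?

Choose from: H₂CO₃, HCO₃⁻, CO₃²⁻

pKa₁ = 6.27, pKa₂ = 10.33. For a polyprotic acid the predominant species crosses at each pKa: below pKa_n the protonated form dominates, above it the deprotonated form does. At pH = 9.2, the predominant species is HCO₃⁻.

HCO₃⁻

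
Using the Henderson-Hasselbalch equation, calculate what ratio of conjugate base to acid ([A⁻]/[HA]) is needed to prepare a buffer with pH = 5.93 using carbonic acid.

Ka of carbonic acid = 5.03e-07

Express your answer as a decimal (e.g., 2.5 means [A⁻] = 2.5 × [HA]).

pKa = -log(5.03e-07) = 6.2984. pH = pKa + log([A⁻]/[HA]), so log([A⁻]/[HA]) = pH − pKa = 5.93 − 6.2984 = -0.3684. [A⁻]/[HA] = 10^(-0.3684) = 0.428

[A⁻]/[HA] = 0.428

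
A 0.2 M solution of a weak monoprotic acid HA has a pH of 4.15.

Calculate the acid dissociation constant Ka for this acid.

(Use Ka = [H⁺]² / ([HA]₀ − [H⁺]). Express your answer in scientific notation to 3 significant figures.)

[H⁺] = 10^(−pH) = 10^(−4.15) = 7.079e-05 M. For HA ⇌ H⁺ + A⁻, Ka = [H⁺][A⁻]/[HA] = [H⁺]² / ([HA]₀ − [H⁺]) = (7.079e-05)² / (0.2 − 7.079e-05) = 2.51e-08.

K_a = 2.51e-08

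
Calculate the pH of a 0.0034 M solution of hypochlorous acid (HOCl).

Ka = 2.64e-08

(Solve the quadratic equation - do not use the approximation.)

x² + Ka×x - Ka×C = 0. Using quadratic formula: [H⁺] = 9.4610e-06

pH = 5.02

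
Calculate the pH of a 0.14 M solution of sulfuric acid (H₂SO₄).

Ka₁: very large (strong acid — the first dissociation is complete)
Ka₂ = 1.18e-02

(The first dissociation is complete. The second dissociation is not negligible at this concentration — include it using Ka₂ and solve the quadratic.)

First dissociation is complete: [H⁺]₀ = [HSO₄⁻]₀ = C = 0.14 M. Second dissociation HSO₄⁻ ⇌ H⁺ + SO₄²⁻: let x = [SO₄²⁻]. Ka₂ = (C + x)·x / (C − x) = 1.18e-02 → x² + (C + Ka₂)·x − Ka₂·C = 0 → x² + 0.15180·x − 1.652e-03 = 0. x = (−0.15180 + √(0.15180² + 4 × 1.652e-03)) / 2 = 1.0198e-02 M. [H⁺] = C + x = 0.14 + 1.0198e-02 = 1.5020e-01 M. pH = -log(1.5020e-01) = 0.82.

pH = 0.82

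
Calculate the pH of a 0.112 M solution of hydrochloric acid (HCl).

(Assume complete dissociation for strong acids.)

[H⁺] = 0.112 M for strong acid. pH = -log[H⁺] = -log(0.112)

pH = 0.95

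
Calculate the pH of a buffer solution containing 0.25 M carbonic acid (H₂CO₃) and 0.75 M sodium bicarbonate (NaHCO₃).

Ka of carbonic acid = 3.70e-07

pKa = -log(3.70e-07) = 6.43. pH = pKa + log([A⁻]/[HA]) = 6.43 + log(0.75/0.25)

pH = 6.91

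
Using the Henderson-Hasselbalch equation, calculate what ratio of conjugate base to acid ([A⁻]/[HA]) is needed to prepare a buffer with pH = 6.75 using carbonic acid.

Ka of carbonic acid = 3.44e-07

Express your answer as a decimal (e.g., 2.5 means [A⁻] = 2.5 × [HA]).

pKa = -log(3.44e-07) = 6.4634. pH = pKa + log([A⁻]/[HA]), so log([A⁻]/[HA]) = pH − pKa = 6.75 − 6.4634 = 0.2866. [A⁻]/[HA] = 10^(0.2866) = 1.93

[A⁻]/[HA] = 1.93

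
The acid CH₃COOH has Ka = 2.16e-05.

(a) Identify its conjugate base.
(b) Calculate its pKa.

(a) The conjugate base is formed by removing one H⁺ from CH₃COOH, giving CH₃COO⁻. (b) pKa = -log(Ka) = -log(2.16e-05) = 4.67.

Conjugate base: CH₃COO⁻; pK_a = 4.67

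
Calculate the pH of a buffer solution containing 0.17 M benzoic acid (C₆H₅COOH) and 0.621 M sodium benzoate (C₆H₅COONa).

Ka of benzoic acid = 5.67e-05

pKa = -log(5.67e-05) = 4.25. pH = pKa + log([A⁻]/[HA]) = 4.25 + log(0.621/0.17)

pH = 4.81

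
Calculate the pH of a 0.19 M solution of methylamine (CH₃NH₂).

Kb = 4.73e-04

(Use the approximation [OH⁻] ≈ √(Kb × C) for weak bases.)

[OH⁻] = √(Kb × C) = √(4.73e-04 × 0.19) = 9.4800e-03. pOH = 2.02, pH = 14 - pOH

pH = 11.98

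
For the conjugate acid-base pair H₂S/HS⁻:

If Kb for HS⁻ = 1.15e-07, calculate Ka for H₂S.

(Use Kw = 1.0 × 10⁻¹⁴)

For a conjugate pair Ka × Kb = Kw, so Ka = Kw/Kb = 1.0 × 10⁻¹⁴ / 1.15e-07 = 8.70e-08.

K_a = 8.70e-08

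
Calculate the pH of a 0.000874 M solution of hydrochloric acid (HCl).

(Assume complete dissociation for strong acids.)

[H⁺] = 0.000874 M for strong acid. pH = -log[H⁺] = -log(0.000874)

pH = 3.06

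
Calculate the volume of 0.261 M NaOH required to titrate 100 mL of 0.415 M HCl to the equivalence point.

At equivalence: moles acid = moles base. moles HCl = 0.415 × 100/1000 = 0.0415 mol. V_base = moles / 0.261 × 1000 = 159.0 mL.

V_{base} = 159.0 mL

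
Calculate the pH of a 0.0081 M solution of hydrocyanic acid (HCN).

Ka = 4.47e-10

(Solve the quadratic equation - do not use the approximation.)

x² + Ka×x - Ka×C = 0. Using quadratic formula: [H⁺] = 1.9026e-06

pH = 5.72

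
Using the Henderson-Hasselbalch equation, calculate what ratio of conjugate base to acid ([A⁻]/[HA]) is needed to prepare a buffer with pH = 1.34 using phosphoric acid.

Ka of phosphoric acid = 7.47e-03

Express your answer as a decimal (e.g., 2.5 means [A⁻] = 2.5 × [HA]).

pKa = -log(7.47e-03) = 2.1267. pH = pKa + log([A⁻]/[HA]), so log([A⁻]/[HA]) = pH − pKa = 1.34 − 2.1267 = -0.7867. [A⁻]/[HA] = 10^(-0.7867) = 0.163

[A⁻]/[HA] = 0.163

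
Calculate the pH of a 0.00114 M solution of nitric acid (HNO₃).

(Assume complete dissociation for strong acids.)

[H⁺] = 0.00114 M for strong acid. pH = -log[H⁺] = -log(0.00114)

pH = 2.94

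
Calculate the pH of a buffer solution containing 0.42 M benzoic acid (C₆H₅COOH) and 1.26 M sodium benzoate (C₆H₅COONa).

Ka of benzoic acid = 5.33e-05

pKa = -log(5.33e-05) = 4.27. pH = pKa + log([A⁻]/[HA]) = 4.27 + log(1.26/0.42)

pH = 4.75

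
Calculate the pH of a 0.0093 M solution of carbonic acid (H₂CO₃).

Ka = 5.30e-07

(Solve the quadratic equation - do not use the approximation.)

x² + Ka×x - Ka×C = 0. Using quadratic formula: [H⁺] = 6.9942e-05

pH = 4.16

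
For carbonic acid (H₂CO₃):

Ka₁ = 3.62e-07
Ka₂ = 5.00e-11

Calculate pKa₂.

pKa₂ = -log(Ka₂) = -log(5.00e-11) = 10.30.

pK_{a2} = 10.30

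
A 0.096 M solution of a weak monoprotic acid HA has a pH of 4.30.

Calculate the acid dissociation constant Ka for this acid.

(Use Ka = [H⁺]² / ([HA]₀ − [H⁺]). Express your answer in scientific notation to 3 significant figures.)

[H⁺] = 10^(−pH) = 10^(−4.30) = 5.012e-05 M. For HA ⇌ H⁺ + A⁻, Ka = [H⁺][A⁻]/[HA] = [H⁺]² / ([HA]₀ − [H⁺]) = (5.012e-05)² / (0.096 − 5.012e-05) = 2.62e-08.

K_a = 2.62e-08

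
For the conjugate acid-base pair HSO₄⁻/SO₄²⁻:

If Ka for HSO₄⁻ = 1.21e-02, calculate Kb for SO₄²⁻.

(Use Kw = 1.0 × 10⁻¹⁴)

For a conjugate pair Ka × Kb = Kw, so Kb = Kw/Ka = 1.0 × 10⁻¹⁴ / 1.21e-02 = 8.26e-13.

K_b = 8.26e-13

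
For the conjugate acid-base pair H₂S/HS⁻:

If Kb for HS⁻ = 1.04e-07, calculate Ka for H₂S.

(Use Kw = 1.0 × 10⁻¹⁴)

For a conjugate pair Ka × Kb = Kw, so Ka = Kw/Kb = 1.0 × 10⁻¹⁴ / 1.04e-07 = 9.62e-08.

K_a = 9.62e-08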